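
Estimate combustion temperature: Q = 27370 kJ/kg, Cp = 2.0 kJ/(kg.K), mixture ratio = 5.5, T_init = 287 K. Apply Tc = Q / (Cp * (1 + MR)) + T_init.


Tc = 27370 / (2.0 * (1 + 5.5)) + 287 = 2392 K

2392 K


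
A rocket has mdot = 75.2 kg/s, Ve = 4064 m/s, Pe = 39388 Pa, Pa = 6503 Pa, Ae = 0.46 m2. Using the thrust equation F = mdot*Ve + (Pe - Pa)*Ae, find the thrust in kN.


F = 75.2 * 4064 + (39388 - 6503) * 0.46 = 320740.0 N = 320.7 kN

320.7 kN


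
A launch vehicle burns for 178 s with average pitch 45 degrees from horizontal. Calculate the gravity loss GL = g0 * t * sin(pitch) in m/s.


GL = 9.81 * 178 * sin(45 deg) = 1235 m/s

1235 m/s


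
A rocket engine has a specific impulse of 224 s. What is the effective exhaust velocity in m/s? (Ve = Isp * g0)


Ve = Isp * g0 = 224 * 9.81 = 2197.4 m/s

2197.4 m/s


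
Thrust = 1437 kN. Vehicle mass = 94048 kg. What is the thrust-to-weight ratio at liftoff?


TWR = 1437000 / (94048 * 9.81) = 1.56

1.56


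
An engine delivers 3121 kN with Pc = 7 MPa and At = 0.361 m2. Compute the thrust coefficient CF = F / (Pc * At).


CF = 3121000 / (7e6 * 0.361) = 1.24

1.24


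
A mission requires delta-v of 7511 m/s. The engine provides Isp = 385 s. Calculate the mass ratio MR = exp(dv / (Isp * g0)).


Ve = 385 * 9.81 = 3776.85 m/s
MR = exp(7511 / 3776.85) = 7.306

7.306


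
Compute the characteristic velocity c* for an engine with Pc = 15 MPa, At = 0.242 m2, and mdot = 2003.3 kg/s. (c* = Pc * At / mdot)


c* = 15e6 * 0.242 / 2003.3 = 1812 m/s

1812 m/s


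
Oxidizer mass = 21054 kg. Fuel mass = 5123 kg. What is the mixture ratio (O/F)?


MR = 21054 / 5123 = 4.11

4.11


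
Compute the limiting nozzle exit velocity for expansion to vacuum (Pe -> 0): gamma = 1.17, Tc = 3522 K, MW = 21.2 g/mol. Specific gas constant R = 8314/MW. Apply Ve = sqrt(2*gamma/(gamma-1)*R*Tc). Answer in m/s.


R = 8314 / 21.2 = 392.17 J/(kg.K)
Ve = sqrt(2 * 1.17 / (1.17 - 1) * 392.17 * 3522) = 4360 m/s

4360 m/s


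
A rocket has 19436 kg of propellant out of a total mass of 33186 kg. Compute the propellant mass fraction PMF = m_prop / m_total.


PMF = 19436 / 33186 = 0.586

0.586


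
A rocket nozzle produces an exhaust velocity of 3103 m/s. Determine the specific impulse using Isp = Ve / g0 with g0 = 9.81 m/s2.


Isp = Ve / g0 = 3103 / 9.81 = 316.3 s

316.3 s


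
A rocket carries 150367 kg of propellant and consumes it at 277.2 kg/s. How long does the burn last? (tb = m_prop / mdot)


tb = 150367 / 277.2 = 542.4 s

542.4 s


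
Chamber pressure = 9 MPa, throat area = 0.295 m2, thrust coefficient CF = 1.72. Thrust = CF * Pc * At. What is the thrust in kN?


F = 1.72 * 9e6 * 0.295 = 4.5666e+06 N = 4566.6 kN

4566.6 kN


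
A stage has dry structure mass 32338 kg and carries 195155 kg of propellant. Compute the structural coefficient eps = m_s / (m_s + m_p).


eps = 32338 / (32338 + 195155) = 0.1421

0.1421


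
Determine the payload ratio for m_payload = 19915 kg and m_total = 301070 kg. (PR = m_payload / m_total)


PR = 19915 / 301070 = 0.0661

0.0661


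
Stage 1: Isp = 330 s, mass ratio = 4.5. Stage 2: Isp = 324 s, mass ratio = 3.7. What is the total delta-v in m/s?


dV1 = 330 * 9.81 * ln(4.5) = 4869.1 m/s
dV2 = 324 * 9.81 * ln(3.7) = 4158.5 m/s
Total dV = 4869.1 + 4158.5 = 9027.6 m/s ~ 9028 m/s

9028 m/s


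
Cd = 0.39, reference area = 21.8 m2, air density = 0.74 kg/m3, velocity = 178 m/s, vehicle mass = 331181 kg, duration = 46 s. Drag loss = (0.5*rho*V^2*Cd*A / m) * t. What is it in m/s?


D = 0.5 * 0.74 * 178^2 * 0.39 * 21.8 = 99669.63 N
a = 99669.63 / 331181 = 0.301 m/s2
dV = 0.301 * 46 = 13.8 m/s

13.8 m/s


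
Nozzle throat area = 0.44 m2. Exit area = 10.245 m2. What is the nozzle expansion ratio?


AR = 10.245 / 0.44 = 23.3

23.3


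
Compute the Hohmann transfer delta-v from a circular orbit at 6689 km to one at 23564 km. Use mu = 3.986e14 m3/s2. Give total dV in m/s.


V1 = sqrt(mu/r1) = 7719.48 m/s
dV1 = V1*(sqrt(2*r2/(r1+r2)) - 1) = 1915.33 m/s
V2 = sqrt(mu/r2) = 4112.86 m/s
dV2 = V2*(1 - sqrt(2*r1/(r1+r2))) = 1377.87 m/s
Total dV = 3293 m/s

3293 m/s


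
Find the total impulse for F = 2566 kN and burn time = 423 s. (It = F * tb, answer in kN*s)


It = 2566 * 423 = 1085418 kN*s

1085418 kN*s


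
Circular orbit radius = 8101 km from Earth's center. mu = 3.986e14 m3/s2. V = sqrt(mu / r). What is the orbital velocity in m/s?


V = sqrt(3.986e14 / 8101000) = 7015 m/s

7015 m/s


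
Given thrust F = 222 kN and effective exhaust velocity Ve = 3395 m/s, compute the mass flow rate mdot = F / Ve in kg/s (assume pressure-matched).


mdot = F / Ve = 222000 / 3395 = 65.4 kg/s

65.4 kg/s


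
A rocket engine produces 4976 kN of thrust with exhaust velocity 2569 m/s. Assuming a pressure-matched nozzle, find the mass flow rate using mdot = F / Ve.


mdot = F / Ve = 4976000 / 2569 = 1936.9 kg/s

1936.9 kg/s


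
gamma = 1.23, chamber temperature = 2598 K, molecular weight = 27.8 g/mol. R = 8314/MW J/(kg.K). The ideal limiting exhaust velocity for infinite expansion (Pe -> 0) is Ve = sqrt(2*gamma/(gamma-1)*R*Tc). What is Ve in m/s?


R = 8314 / 27.8 = 299.06 J/(kg.K)
Ve = sqrt(2 * 1.23 / (1.23 - 1) * 299.06 * 2598) = 2883 m/s

2883 m/s


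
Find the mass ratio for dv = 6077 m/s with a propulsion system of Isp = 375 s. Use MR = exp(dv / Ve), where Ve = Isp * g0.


Ve = 375 * 9.81 = 3678.75 m/s
MR = exp(6077 / 3678.75) = 5.217

5.217


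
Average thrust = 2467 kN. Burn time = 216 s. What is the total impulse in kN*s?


It = 2467 * 216 = 532872 kN*s

532872 kN*s


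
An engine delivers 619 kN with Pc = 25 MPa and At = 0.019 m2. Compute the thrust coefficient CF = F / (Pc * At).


CF = 619000 / (25e6 * 0.019) = 1.3

1.3


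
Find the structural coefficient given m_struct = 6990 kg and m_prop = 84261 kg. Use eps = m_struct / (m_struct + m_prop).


eps = 6990 / (6990 + 84261) = 0.0766

0.0766


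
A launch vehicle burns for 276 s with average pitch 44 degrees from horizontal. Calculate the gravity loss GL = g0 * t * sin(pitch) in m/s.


GL = 9.81 * 276 * sin(44 deg) = 1881 m/s

1881 m/s


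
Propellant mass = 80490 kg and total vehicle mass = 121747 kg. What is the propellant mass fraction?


PMF = 80490 / 121747 = 0.661

0.661


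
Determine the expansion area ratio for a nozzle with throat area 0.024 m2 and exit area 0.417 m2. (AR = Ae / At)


AR = 0.417 / 0.024 = 17.4

17.4


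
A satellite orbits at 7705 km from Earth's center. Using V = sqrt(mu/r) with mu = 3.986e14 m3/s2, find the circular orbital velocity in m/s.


V = sqrt(3.986e14 / 7705000) = 7193 m/s

7193 m/s


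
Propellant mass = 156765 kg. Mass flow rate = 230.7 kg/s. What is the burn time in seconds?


tb = 156765 / 230.7 = 679.5 s

679.5 s


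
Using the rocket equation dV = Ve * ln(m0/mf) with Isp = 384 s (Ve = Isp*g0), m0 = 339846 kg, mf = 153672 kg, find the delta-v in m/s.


Ve = 384 * 9.81 = 3767.04 m/s
dV = 3767.04 * ln(339846/153672) = 2990 m/s

2990 m/s


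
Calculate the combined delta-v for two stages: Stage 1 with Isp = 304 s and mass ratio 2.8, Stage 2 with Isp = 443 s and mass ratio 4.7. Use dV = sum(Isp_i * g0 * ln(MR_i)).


dV1 = 304 * 9.81 * ln(2.8) = 3070.6 m/s
dV2 = 443 * 9.81 * ln(4.7) = 6725.4 m/s
Total dV = 3070.6 + 6725.4 = 9796.0 m/s ~ 9796 m/s

9796 m/s


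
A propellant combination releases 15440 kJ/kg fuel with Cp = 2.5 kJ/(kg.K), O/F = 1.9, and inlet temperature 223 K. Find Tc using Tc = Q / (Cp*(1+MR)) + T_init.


Tc = 15440 / (2.5 * (1 + 1.9)) + 223 = 2353 K

2353 K


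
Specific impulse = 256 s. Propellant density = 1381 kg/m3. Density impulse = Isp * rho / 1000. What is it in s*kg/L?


rho*Isp = 256 * 1381 / 1000 = 354 s*kg/L

354 s*kg/L


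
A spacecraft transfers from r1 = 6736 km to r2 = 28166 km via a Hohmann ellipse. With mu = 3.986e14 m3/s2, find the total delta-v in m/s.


V1 = sqrt(mu/r1) = 7692.5 m/s
dV1 = V1*(sqrt(2*r2/(r1+r2)) - 1) = 2080.32 m/s
V2 = sqrt(mu/r2) = 3761.89 m/s
dV2 = V2*(1 - sqrt(2*r1/(r1+r2))) = 1424.68 m/s
Total dV = 3505 m/s

3505 m/s


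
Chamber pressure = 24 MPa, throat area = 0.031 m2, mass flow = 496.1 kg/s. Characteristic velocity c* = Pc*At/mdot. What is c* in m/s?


c* = 24e6 * 0.031 / 496.1 = 1500 m/s

1500 m/s


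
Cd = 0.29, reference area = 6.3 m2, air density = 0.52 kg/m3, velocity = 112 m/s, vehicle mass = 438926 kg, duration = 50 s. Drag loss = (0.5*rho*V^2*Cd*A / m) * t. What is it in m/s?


D = 0.5 * 0.52 * 112^2 * 0.29 * 6.3 = 5958.65 N
a = 5958.65 / 438926 = 0.0136 m/s2
dV = 0.0136 * 50 = 0.7 m/s

0.7 m/s


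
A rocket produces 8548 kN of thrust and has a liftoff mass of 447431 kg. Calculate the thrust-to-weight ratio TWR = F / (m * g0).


TWR = 8548000 / (447431 * 9.81) = 1.95

1.95


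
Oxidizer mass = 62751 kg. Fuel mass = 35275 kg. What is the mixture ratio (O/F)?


MR = 62751 / 35275 = 1.78

1.78


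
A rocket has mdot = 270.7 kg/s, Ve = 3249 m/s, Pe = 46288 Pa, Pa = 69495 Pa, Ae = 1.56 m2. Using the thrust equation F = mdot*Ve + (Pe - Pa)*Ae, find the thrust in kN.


F = 270.7 * 3249 + (46288 - 69495) * 1.56 = 843301.0 N = 843.3 kN

843.3 kN


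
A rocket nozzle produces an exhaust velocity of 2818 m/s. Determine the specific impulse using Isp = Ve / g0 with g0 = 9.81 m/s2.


Isp = Ve / g0 = 2818 / 9.81 = 287.3 s

287.3 s


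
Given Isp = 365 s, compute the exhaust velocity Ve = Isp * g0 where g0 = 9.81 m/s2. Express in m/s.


Ve = Isp * g0 = 365 * 9.81 = 3580.7 m/s

3580.7 m/s


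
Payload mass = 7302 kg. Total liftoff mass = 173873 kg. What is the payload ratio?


PR = 7302 / 173873 = 0.042

0.042


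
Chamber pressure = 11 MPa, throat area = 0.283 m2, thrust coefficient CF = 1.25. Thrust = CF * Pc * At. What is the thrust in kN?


F = 1.25 * 11e6 * 0.283 = 3.8912e+06 N = 3891.2 kN

3891.2 kN


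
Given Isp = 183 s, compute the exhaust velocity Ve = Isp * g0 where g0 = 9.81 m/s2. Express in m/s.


Ve = Isp * g0 = 183 * 9.81 = 1795.2 m/s

1795.2 m/s


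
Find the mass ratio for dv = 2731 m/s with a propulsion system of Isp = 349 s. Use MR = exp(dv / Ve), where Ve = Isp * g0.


Ve = 349 * 9.81 = 3423.69 m/s
MR = exp(2731 / 3423.69) = 2.22

2.22


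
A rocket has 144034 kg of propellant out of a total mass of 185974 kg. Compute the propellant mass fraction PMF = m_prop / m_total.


PMF = 144034 / 185974 = 0.774

0.774


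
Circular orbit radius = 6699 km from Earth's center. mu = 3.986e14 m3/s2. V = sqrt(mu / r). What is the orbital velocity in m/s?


V = sqrt(3.986e14 / 6699000) = 7714 m/s

7714 m/s


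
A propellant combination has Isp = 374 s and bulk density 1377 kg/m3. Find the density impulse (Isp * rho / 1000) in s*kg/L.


rho*Isp = 374 * 1377 / 1000 = 515 s*kg/L

515 s*kg/L


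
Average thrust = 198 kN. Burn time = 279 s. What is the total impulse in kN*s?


It = 198 * 279 = 55242 kN*s

55242 kN*s


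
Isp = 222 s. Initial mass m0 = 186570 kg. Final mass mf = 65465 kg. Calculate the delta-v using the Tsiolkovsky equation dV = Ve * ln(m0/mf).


Ve = 222 * 9.81 = 2177.82 m/s
dV = 2177.82 * ln(186570/65465) = 2281 m/s

2281 m/s


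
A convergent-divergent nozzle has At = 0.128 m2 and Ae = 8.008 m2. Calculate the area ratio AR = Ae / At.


AR = 8.008 / 0.128 = 62.6

62.6


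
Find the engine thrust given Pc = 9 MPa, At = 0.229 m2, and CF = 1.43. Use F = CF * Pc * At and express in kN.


F = 1.43 * 9e6 * 0.229 = 2.9472e+06 N = 2947.2 kN

2947.2 kN


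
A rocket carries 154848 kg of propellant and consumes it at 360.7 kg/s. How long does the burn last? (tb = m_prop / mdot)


tb = 154848 / 360.7 = 429.3 s

429.3 s


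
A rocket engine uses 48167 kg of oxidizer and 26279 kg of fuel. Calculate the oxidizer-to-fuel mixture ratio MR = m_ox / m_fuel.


MR = 48167 / 26279 = 1.83

1.83


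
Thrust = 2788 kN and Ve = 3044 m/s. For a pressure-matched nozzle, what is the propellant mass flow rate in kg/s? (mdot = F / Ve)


mdot = F / Ve = 2788000 / 3044 = 915.9 kg/s

915.9 kg/s


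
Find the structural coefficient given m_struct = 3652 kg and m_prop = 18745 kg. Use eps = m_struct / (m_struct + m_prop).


eps = 3652 / (3652 + 18745) = 0.1631

0.1631


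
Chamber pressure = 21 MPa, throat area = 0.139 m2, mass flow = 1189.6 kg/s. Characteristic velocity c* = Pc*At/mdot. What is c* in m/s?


c* = 21e6 * 0.139 / 1189.6 = 2454 m/s

2454 m/s


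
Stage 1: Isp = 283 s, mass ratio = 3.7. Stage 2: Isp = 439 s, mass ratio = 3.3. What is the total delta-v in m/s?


dV1 = 283 * 9.81 * ln(3.7) = 3632.2 m/s
dV2 = 439 * 9.81 * ln(3.3) = 5141.7 m/s
Total dV = 3632.2 + 5141.7 = 8773.9 m/s ~ 8774 m/s

8774 m/s


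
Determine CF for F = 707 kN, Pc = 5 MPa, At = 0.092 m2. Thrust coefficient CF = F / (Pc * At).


CF = 707000 / (5e6 * 0.092) = 1.54

1.54


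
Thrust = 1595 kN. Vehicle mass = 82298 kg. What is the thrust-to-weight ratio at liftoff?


TWR = 1595000 / (82298 * 9.81) = 1.98

1.98


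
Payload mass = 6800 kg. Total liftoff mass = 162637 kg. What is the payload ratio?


PR = 6800 / 162637 = 0.0418

0.0418


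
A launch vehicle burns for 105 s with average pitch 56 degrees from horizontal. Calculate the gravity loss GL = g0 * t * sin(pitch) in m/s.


GL = 9.81 * 105 * sin(56 deg) = 854 m/s

854 m/s


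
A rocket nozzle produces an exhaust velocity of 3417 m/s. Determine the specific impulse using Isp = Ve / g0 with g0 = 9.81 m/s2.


Isp = Ve / g0 = 3417 / 9.81 = 348.3 s

348.3 s


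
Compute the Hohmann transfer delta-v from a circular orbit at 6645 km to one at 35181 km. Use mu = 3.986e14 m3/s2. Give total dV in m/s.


V1 = sqrt(mu/r1) = 7745.0 m/s
dV1 = V1*(sqrt(2*r2/(r1+r2)) - 1) = 2300.4 m/s
V2 = sqrt(mu/r2) = 3366.0 m/s
dV2 = V2*(1 - sqrt(2*r1/(r1+r2))) = 1468.63 m/s
Total dV = 3769 m/s

3769 m/s


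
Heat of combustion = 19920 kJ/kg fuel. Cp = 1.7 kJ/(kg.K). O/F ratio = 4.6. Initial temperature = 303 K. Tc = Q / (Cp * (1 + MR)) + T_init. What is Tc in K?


Tc = 19920 / (1.7 * (1 + 4.6)) + 303 = 2395 K

2395 K


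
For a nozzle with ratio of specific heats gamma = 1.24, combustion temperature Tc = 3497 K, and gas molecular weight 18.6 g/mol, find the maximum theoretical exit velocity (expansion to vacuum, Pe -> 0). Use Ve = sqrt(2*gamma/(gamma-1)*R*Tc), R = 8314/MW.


R = 8314 / 18.6 = 446.99 J/(kg.K)
Ve = sqrt(2 * 1.24 / (1.24 - 1) * 446.99 * 3497) = 4019 m/s

4019 m/s


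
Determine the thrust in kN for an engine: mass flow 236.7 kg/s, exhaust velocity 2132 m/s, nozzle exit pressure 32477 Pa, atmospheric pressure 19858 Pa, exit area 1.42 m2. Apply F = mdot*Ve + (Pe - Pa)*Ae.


F = 236.7 * 2132 + (32477 - 19858) * 1.42 = 522563.0 N = 522.6 kN

522.6 kN


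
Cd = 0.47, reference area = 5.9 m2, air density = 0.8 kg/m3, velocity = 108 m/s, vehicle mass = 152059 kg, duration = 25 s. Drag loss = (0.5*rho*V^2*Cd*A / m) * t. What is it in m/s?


D = 0.5 * 0.8 * 108^2 * 0.47 * 5.9 = 12937.71 N
a = 12937.71 / 152059 = 0.0851 m/s2
dV = 0.0851 * 25 = 2.1 m/s

2.1 m/s


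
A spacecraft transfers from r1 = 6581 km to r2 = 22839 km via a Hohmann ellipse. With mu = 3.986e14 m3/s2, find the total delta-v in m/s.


V1 = sqrt(mu/r1) = 7782.56 m/s
dV1 = V1*(sqrt(2*r2/(r1+r2)) - 1) = 1914.83 m/s
V2 = sqrt(mu/r2) = 4177.63 m/s
dV2 = V2*(1 - sqrt(2*r1/(r1+r2))) = 1383.35 m/s
Total dV = 3298 m/s

3298 m/s


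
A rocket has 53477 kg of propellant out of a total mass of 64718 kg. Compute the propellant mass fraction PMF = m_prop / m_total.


PMF = 53477 / 64718 = 0.826

0.826


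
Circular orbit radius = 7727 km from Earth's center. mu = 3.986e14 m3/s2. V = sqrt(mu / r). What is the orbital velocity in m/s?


V = sqrt(3.986e14 / 7727000) = 7182 m/s

7182 m/s


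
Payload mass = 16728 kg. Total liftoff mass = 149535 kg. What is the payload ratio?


PR = 16728 / 149535 = 0.1119

0.1119


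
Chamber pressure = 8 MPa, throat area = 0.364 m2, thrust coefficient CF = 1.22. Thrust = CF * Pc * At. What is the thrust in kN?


F = 1.22 * 8e6 * 0.364 = 3.5526e+06 N = 3552.6 kN

3552.6 kN


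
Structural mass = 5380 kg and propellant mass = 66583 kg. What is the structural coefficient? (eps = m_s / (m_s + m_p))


eps = 5380 / (5380 + 66583) = 0.0748

0.0748


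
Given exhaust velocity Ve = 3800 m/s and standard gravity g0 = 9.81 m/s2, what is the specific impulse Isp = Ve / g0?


Isp = Ve / g0 = 3800 / 9.81 = 387.4 s

387.4 s


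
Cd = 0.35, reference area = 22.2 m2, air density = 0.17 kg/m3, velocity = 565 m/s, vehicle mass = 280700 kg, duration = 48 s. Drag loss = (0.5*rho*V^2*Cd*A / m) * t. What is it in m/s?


D = 0.5 * 0.17 * 565^2 * 0.35 * 22.2 = 210832.15 N
a = 210832.15 / 280700 = 0.7511 m/s2
dV = 0.7511 * 48 = 36.1 m/s

36.1 m/s


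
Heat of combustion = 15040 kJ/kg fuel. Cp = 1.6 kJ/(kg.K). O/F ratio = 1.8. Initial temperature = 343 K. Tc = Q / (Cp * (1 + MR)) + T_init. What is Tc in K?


Tc = 15040 / (1.6 * (1 + 1.8)) + 343 = 3700 K

3700 K


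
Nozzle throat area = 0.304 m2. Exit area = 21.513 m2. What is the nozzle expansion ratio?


AR = 21.513 / 0.304 = 70.8

70.8


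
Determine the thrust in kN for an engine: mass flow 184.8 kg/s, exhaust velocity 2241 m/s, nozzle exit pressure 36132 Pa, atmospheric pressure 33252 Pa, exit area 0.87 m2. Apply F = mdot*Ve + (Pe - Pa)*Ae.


F = 184.8 * 2241 + (36132 - 33252) * 0.87 = 416642.0 N = 416.6 kN

416.6 kN


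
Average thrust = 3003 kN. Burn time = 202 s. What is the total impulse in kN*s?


It = 3003 * 202 = 606606 kN*s

606606 kN*s


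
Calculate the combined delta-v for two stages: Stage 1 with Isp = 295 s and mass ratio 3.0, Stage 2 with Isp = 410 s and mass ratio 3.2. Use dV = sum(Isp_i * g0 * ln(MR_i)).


dV1 = 295 * 9.81 * ln(3.0) = 3179.3 m/s
dV2 = 410 * 9.81 * ln(3.2) = 4678.3 m/s
Total dV = 3179.3 + 4678.3 = 7857.6 m/s ~ 7858 m/s

7858 m/s


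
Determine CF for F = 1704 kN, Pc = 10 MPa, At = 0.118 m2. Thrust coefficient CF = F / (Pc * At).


CF = 1704000 / (10e6 * 0.118) = 1.44

1.44


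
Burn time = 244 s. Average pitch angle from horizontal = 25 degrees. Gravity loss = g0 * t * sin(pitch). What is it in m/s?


GL = 9.81 * 244 * sin(25 deg) = 1012 m/s

1012 m/s


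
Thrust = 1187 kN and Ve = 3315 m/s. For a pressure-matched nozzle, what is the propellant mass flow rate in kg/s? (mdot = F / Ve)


mdot = F / Ve = 1187000 / 3315 = 358.1 kg/s

358.1 kg/s


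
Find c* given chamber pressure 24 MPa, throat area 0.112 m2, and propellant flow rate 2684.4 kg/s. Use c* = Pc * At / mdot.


c* = 24e6 * 0.112 / 2684.4 = 1001 m/s

1001 m/s


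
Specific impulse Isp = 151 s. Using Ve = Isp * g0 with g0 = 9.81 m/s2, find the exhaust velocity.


Ve = Isp * g0 = 151 * 9.81 = 1481.3 m/s

1481.3 m/s


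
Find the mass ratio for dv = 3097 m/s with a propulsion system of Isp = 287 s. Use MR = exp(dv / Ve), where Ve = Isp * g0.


Ve = 287 * 9.81 = 2815.47 m/s
MR = exp(3097 / 2815.47) = 3.004

3.004


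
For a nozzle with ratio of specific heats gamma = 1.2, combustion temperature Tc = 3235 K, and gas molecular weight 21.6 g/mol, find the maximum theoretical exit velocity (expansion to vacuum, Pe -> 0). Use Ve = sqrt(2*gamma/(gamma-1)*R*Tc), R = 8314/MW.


R = 8314 / 21.6 = 384.91 J/(kg.K)
Ve = sqrt(2 * 1.2 / (1.2 - 1) * 384.91 * 3235) = 3866 m/s

3866 m/s


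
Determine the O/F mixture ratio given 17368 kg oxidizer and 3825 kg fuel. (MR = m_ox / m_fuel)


MR = 17368 / 3825 = 4.54

4.54


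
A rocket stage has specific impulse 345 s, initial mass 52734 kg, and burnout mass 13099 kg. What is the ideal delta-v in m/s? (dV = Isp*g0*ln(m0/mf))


Ve = 345 * 9.81 = 3384.45 m/s
dV = 3384.45 * ln(52734/13099) = 4714 m/s

4714 m/s


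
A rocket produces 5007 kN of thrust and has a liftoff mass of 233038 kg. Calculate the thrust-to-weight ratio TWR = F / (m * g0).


TWR = 5007000 / (233038 * 9.81) = 2.19

2.19


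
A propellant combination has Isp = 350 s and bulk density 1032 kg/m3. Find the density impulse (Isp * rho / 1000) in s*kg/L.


rho*Isp = 350 * 1032 / 1000 = 361 s*kg/L

361 s*kg/L


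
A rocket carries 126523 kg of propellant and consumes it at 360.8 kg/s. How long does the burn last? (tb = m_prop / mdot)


tb = 126523 / 360.8 = 350.7 s

350.7 s


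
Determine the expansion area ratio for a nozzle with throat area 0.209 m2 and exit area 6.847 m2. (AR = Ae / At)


AR = 6.847 / 0.209 = 32.8

32.8


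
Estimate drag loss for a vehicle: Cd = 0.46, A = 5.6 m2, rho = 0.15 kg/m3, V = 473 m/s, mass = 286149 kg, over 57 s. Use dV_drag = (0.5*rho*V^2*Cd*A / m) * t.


D = 0.5 * 0.15 * 473^2 * 0.46 * 5.6 = 43224.44 N
a = 43224.44 / 286149 = 0.1511 m/s2
dV = 0.1511 * 57 = 8.6 m/s

8.6 m/s


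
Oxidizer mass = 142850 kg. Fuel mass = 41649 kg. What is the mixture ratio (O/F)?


MR = 142850 / 41649 = 3.43

3.43


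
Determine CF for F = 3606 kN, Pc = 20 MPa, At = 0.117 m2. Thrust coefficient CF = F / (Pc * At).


CF = 3606000 / (20e6 * 0.117) = 1.54

1.54


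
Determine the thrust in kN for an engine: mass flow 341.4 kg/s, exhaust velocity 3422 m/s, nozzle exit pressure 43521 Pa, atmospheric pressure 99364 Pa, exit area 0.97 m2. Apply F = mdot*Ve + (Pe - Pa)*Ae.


F = 341.4 * 3422 + (43521 - 99364) * 0.97 = 1.1141e+06 N = 1114.1 kN

1114.1 kN


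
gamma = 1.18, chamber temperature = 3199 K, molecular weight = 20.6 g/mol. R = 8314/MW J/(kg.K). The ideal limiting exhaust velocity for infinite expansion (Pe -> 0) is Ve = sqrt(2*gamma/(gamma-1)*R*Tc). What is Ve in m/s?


R = 8314 / 20.6 = 403.59 J/(kg.K)
Ve = sqrt(2 * 1.18 / (1.18 - 1) * 403.59 * 3199) = 4114 m/s

4114 m/s


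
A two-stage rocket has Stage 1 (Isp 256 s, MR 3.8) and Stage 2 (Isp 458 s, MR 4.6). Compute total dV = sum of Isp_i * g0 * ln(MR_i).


dV1 = 256 * 9.81 * ln(3.8) = 3352.7 m/s
dV2 = 458 * 9.81 * ln(4.6) = 6856.5 m/s
Total dV = 3352.7 + 6856.5 = 10209.2 m/s ~ 10209 m/s

10209 m/s


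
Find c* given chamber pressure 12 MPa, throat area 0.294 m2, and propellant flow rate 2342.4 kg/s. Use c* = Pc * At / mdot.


c* = 12e6 * 0.294 / 2342.4 = 1506 m/s

1506 m/s


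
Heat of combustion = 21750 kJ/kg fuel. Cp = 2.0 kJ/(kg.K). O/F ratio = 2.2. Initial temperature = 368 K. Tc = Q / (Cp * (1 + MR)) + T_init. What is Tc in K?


Tc = 21750 / (2.0 * (1 + 2.2)) + 368 = 3766 K

3766 K


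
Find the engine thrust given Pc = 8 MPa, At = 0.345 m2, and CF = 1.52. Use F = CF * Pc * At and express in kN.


F = 1.52 * 8e6 * 0.345 = 4.1952e+06 N = 4195.2 kN

4195.2 kN


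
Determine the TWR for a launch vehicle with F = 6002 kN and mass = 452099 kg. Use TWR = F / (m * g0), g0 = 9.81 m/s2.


TWR = 6002000 / (452099 * 9.81) = 1.35

1.35


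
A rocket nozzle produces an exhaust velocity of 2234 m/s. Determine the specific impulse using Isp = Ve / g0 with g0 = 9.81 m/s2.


Isp = Ve / g0 = 2234 / 9.81 = 227.7 s

227.7 s


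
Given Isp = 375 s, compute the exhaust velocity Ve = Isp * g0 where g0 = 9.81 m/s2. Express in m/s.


Ve = Isp * g0 = 375 * 9.81 = 3678.8 m/s

3678.8 m/s


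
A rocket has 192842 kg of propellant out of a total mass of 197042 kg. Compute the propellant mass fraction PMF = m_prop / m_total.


PMF = 192842 / 197042 = 0.979

0.979


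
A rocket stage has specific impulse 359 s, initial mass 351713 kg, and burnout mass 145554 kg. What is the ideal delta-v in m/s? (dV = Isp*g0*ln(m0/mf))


Ve = 359 * 9.81 = 3521.79 m/s
dV = 3521.79 * ln(351713/145554) = 3107 m/s

3107 m/s


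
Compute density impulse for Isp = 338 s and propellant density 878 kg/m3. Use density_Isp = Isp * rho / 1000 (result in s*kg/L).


rho*Isp = 338 * 878 / 1000 = 297 s*kg/L

297 s*kg/L


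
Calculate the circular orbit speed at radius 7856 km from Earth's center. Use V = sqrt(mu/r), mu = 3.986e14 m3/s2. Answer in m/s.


V = sqrt(3.986e14 / 7856000) = 7123 m/s

7123 m/s


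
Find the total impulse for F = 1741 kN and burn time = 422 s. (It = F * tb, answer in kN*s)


It = 1741 * 422 = 734702 kN*s

734702 kN*s


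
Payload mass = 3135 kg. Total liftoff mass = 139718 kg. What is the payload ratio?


PR = 3135 / 139718 = 0.0224

0.0224


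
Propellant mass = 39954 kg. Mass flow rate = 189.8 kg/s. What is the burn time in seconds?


tb = 39954 / 189.8 = 210.5 s

210.5 s


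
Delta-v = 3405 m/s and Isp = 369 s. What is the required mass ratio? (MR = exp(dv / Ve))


Ve = 369 * 9.81 = 3619.89 m/s
MR = exp(3405 / 3619.89) = 2.562

2.562


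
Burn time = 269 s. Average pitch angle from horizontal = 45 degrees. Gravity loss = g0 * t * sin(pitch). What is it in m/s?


GL = 9.81 * 269 * sin(45 deg) = 1866 m/s

1866 m/s


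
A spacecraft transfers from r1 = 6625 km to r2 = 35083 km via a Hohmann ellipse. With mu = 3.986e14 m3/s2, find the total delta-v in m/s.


V1 = sqrt(mu/r1) = 7756.68 m/s
dV1 = V1*(sqrt(2*r2/(r1+r2)) - 1) = 2304.05 m/s
V2 = sqrt(mu/r2) = 3370.7 m/s
dV2 = V2*(1 - sqrt(2*r1/(r1+r2))) = 1470.85 m/s
Total dV = 3775 m/s

3775 m/s


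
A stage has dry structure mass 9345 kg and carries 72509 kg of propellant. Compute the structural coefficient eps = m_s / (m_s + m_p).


eps = 9345 / (9345 + 72509) = 0.1142

0.1142


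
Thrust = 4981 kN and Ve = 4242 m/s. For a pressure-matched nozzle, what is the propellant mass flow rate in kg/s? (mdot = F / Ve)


mdot = F / Ve = 4981000 / 4242 = 1174.2 kg/s

1174.2 kg/s


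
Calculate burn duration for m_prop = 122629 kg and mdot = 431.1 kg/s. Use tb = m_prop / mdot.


tb = 122629 / 431.1 = 284.5 s

284.5 s


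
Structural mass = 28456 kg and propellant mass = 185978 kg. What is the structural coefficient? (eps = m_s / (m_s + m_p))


eps = 28456 / (28456 + 185978) = 0.1327

0.1327


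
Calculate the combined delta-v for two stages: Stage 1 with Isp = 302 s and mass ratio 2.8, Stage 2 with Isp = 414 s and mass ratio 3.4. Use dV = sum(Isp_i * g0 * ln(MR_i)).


dV1 = 302 * 9.81 * ln(2.8) = 3050.4 m/s
dV2 = 414 * 9.81 * ln(3.4) = 4970.2 m/s
Total dV = 3050.4 + 4970.2 = 8020.6 m/s ~ 8021 m/s

8021 m/s


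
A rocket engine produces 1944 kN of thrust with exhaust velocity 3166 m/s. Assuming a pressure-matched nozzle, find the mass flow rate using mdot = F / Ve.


mdot = F / Ve = 1944000 / 3166 = 614.0 kg/s

614.0 kg/s


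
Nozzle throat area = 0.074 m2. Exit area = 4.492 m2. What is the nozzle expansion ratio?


AR = 4.492 / 0.074 = 60.7

60.7


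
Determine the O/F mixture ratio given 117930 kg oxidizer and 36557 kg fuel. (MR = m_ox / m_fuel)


MR = 117930 / 36557 = 3.23

3.23


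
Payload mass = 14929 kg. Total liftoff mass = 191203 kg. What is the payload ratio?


PR = 14929 / 191203 = 0.0781

0.0781


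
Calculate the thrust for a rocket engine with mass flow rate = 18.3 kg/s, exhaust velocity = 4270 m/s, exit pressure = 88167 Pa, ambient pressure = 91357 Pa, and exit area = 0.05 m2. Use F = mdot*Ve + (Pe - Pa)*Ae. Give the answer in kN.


F = 18.3 * 4270 + (88167 - 91357) * 0.05 = 77982.0 N = 78.0 kN

78.0 kN


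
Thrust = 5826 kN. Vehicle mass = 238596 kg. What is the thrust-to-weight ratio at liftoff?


TWR = 5826000 / (238596 * 9.81) = 2.49

2.49


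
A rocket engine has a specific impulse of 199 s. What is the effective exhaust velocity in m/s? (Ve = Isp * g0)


Ve = Isp * g0 = 199 * 9.81 = 1952.2 m/s

1952.2 m/s


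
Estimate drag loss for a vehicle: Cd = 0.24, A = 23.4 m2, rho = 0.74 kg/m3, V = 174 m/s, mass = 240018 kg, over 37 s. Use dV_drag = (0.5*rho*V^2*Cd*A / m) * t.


D = 0.5 * 0.74 * 174^2 * 0.24 * 23.4 = 62911.11 N
a = 62911.11 / 240018 = 0.2621 m/s2
dV = 0.2621 * 37 = 9.7 m/s

9.7 m/s


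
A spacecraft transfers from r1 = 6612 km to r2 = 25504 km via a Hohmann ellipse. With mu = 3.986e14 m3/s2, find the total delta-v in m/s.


V1 = sqrt(mu/r1) = 7764.3 m/s
dV1 = V1*(sqrt(2*r2/(r1+r2)) - 1) = 2020.7 m/s
V2 = sqrt(mu/r2) = 3953.34 m/s
dV2 = V2*(1 - sqrt(2*r1/(r1+r2))) = 1416.55 m/s
Total dV = 3437 m/s

3437 m/s


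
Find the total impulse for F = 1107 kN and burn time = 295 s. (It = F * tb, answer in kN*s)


It = 1107 * 295 = 326565 kN*s

326565 kN*s


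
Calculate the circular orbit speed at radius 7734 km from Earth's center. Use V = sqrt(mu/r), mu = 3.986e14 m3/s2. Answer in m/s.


V = sqrt(3.986e14 / 7734000) = 7179 m/s

7179 m/s


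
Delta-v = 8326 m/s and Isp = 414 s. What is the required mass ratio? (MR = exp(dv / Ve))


Ve = 414 * 9.81 = 4061.34 m/s
MR = exp(8326 / 4061.34) = 7.768

7.768


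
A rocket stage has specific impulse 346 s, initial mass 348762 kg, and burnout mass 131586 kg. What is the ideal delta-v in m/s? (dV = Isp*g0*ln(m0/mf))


Ve = 346 * 9.81 = 3394.26 m/s
dV = 3394.26 * ln(348762/131586) = 3308 m/s

3308 m/s


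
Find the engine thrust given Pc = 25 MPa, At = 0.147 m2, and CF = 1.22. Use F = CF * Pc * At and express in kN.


F = 1.22 * 25e6 * 0.147 = 4.4835e+06 N = 4483.5 kN

4483.5 kN


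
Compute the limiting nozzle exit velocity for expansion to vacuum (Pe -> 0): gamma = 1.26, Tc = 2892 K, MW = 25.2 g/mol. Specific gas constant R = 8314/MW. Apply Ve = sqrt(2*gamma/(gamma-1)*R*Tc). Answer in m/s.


R = 8314 / 25.2 = 329.92 J/(kg.K)
Ve = sqrt(2 * 1.26 / (1.26 - 1) * 329.92 * 2892) = 3041 m/s

3041 m/s


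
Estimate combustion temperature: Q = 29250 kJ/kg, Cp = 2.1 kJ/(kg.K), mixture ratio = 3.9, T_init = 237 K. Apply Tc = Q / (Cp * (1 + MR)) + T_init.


Tc = 29250 / (2.1 * (1 + 3.9)) + 237 = 3080 K

3080 K


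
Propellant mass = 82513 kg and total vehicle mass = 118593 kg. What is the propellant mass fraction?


PMF = 82513 / 118593 = 0.696

0.696


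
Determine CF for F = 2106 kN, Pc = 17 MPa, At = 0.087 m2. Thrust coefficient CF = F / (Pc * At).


CF = 2106000 / (17e6 * 0.087) = 1.42

1.42


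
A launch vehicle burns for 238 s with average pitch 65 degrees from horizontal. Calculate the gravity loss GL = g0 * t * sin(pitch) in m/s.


GL = 9.81 * 238 * sin(65 deg) = 2116 m/s

2116 m/s


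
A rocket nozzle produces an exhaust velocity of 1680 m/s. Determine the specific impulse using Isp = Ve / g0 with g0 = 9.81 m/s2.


Isp = Ve / g0 = 1680 / 9.81 = 171.3 s

171.3 s


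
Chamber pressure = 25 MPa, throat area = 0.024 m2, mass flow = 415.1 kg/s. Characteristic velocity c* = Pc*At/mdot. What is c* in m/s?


c* = 25e6 * 0.024 / 415.1 = 1445 m/s

1445 m/s


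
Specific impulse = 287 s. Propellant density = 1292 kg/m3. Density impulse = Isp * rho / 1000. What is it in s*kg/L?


rho*Isp = 287 * 1292 / 1000 = 371 s*kg/L

371 s*kg/L


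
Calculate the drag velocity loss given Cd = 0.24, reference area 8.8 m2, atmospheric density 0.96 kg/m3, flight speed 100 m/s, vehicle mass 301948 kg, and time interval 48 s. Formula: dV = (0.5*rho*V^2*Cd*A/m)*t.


D = 0.5 * 0.96 * 100^2 * 0.24 * 8.8 = 10137.6 N
a = 10137.6 / 301948 = 0.0336 m/s2
dV = 0.0336 * 48 = 1.6 m/s

1.6 m/s


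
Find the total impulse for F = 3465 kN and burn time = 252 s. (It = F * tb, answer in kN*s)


It = 3465 * 252 = 873180 kN*s

873180 kN*s


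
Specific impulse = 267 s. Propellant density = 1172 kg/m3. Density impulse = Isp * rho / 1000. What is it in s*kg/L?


rho*Isp = 267 * 1172 / 1000 = 313 s*kg/L

313 s*kg/L


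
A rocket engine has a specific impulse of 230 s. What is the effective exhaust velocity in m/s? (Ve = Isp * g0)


Ve = Isp * g0 = 230 * 9.81 = 2256.3 m/s

2256.3 m/s


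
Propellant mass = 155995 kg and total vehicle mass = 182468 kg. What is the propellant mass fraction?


PMF = 155995 / 182468 = 0.855

0.855


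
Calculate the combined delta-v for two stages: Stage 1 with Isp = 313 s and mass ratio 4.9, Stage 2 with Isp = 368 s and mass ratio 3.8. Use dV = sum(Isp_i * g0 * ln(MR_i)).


dV1 = 313 * 9.81 * ln(4.9) = 4879.8 m/s
dV2 = 368 * 9.81 * ln(3.8) = 4819.5 m/s
Total dV = 4879.8 + 4819.5 = 9699.3 m/s ~ 9699 m/s

9699 m/s


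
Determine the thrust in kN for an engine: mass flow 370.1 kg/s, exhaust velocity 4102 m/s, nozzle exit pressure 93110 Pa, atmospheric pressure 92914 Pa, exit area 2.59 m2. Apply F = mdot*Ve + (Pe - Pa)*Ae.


F = 370.1 * 4102 + (93110 - 92914) * 2.59 = 1.5187e+06 N = 1518.7 kN

1518.7 kN


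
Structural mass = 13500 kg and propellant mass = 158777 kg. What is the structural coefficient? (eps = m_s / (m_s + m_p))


eps = 13500 / (13500 + 158777) = 0.0784

0.0784


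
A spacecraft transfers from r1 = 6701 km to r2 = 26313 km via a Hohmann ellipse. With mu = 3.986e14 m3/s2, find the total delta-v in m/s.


V1 = sqrt(mu/r1) = 7712.57 m/s
dV1 = V1*(sqrt(2*r2/(r1+r2)) - 1) = 2024.99 m/s
V2 = sqrt(mu/r2) = 3892.1 m/s
dV2 = V2*(1 - sqrt(2*r1/(r1+r2))) = 1412.28 m/s
Total dV = 3437 m/s

3437 m/s


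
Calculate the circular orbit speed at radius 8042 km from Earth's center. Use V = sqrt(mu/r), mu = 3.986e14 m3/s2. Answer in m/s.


V = sqrt(3.986e14 / 8042000) = 7040 m/s

7040 m/s


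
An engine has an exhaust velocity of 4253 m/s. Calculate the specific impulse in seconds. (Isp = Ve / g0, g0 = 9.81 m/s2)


Isp = Ve / g0 = 4253 / 9.81 = 433.5 s

433.5 s


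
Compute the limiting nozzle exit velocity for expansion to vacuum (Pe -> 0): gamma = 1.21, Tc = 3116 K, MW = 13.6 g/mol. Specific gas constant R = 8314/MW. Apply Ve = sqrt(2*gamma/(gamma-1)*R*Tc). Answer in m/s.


R = 8314 / 13.6 = 611.32 J/(kg.K)
Ve = sqrt(2 * 1.21 / (1.21 - 1) * 611.32 * 3116) = 4685 m/s

4685 m/s


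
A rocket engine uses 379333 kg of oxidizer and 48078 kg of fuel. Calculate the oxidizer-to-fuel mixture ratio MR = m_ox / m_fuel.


MR = 379333 / 48078 = 7.89

7.89


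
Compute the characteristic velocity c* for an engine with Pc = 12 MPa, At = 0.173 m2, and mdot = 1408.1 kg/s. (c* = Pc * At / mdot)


c* = 12e6 * 0.173 / 1408.1 = 1474 m/s

1474 m/s


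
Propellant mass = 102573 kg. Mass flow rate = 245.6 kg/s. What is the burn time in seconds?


tb = 102573 / 245.6 = 417.6 s

417.6 s


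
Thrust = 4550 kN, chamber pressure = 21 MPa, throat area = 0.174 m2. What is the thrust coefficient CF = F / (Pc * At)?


CF = 4550000 / (21e6 * 0.174) = 1.25

1.25


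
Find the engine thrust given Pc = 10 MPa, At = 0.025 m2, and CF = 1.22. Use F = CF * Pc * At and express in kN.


F = 1.22 * 10e6 * 0.025 = 305000.0 N = 305.0 kN

305.0 kN


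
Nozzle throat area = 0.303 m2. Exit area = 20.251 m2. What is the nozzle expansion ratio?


AR = 20.251 / 0.303 = 66.8

66.8


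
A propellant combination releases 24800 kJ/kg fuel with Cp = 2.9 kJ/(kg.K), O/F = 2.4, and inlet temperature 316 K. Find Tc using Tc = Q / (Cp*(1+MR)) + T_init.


Tc = 24800 / (2.9 * (1 + 2.4)) + 316 = 2831 K

2831 K


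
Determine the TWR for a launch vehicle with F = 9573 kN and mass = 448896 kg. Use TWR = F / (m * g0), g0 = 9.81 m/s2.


TWR = 9573000 / (448896 * 9.81) = 2.17

2.17


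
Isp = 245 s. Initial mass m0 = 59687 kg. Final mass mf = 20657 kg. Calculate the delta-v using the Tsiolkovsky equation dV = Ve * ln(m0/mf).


Ve = 245 * 9.81 = 2403.45 m/s
dV = 2403.45 * ln(59687/20657) = 2550 m/s

2550 m/s


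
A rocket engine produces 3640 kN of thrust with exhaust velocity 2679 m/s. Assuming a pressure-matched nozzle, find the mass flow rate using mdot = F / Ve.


mdot = F / Ve = 3640000 / 2679 = 1358.7 kg/s

1358.7 kg/s


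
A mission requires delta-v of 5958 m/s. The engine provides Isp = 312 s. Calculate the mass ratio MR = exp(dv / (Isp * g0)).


Ve = 312 * 9.81 = 3060.72 m/s
MR = exp(5958 / 3060.72) = 7.005

7.005


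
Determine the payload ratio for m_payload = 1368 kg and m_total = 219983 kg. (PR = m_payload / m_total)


PR = 1368 / 219983 = 0.0062

0.0062


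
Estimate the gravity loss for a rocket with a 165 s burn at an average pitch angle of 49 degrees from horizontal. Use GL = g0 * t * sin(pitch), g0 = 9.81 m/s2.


GL = 9.81 * 165 * sin(49 deg) = 1222 m/s

1222 m/s


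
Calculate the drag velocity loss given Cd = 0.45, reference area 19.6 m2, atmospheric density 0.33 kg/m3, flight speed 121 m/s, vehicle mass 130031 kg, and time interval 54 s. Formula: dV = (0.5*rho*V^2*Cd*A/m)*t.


D = 0.5 * 0.33 * 121^2 * 0.45 * 19.6 = 21307.05 N
a = 21307.05 / 130031 = 0.1639 m/s2
dV = 0.1639 * 54 = 8.8 m/s

8.8 m/s


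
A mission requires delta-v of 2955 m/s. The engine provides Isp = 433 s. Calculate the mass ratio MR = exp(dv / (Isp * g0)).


Ve = 433 * 9.81 = 4247.73 m/s
MR = exp(2955 / 4247.73) = 2.005

2.005


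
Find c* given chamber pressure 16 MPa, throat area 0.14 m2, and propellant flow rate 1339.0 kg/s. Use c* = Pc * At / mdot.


c* = 16e6 * 0.14 / 1339.0 = 1673 m/s

1673 m/s


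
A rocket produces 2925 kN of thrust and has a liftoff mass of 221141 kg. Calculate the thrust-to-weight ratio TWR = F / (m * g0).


TWR = 2925000 / (221141 * 9.81) = 1.35

1.35


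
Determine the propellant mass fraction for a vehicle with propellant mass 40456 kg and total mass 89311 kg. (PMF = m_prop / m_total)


PMF = 40456 / 89311 = 0.453

0.453


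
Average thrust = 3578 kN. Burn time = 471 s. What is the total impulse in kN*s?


It = 3578 * 471 = 1685238 kN*s

1685238 kN*s


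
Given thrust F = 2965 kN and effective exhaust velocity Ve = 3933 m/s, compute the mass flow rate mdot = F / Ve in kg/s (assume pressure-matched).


mdot = F / Ve = 2965000 / 3933 = 753.9 kg/s

753.9 kg/s


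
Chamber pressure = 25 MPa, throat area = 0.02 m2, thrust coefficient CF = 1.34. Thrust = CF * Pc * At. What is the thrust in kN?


F = 1.34 * 25e6 * 0.02 = 670000.0 N = 670.0 kN

670.0 kN


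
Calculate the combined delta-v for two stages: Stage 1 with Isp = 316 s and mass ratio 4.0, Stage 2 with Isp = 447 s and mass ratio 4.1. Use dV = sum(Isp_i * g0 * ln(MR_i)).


dV1 = 316 * 9.81 * ln(4.0) = 4297.5 m/s
dV2 = 447 * 9.81 * ln(4.1) = 6187.3 m/s
Total dV = 4297.5 + 6187.3 = 10484.8 m/s ~ 10485 m/s

10485 m/s


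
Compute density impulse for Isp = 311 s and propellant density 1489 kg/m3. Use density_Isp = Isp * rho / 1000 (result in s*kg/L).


rho*Isp = 311 * 1489 / 1000 = 463 s*kg/L

463 s*kg/L


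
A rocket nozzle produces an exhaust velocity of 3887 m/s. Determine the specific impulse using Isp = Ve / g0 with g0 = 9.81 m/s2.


Isp = Ve / g0 = 3887 / 9.81 = 396.2 s

396.2 s


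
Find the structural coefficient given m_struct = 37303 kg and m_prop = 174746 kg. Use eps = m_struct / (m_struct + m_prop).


eps = 37303 / (37303 + 174746) = 0.1759

0.1759


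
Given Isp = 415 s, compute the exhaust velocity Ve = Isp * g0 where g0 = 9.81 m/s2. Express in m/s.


Ve = Isp * g0 = 415 * 9.81 = 4071.2 m/s

4071.2 m/s


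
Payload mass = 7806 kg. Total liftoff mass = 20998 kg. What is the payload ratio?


PR = 7806 / 20998 = 0.3717

0.3717


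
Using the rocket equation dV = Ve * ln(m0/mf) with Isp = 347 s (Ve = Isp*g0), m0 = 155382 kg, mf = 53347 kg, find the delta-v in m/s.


Ve = 347 * 9.81 = 3404.07 m/s
dV = 3404.07 * ln(155382/53347) = 3639 m/s

3639 m/s


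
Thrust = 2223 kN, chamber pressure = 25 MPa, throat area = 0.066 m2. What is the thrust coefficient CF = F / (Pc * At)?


CF = 2223000 / (25e6 * 0.066) = 1.35

1.35


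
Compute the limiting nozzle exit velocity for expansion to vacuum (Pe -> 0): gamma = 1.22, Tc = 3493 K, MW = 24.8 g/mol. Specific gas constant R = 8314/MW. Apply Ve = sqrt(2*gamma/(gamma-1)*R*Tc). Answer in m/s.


R = 8314 / 24.8 = 335.24 J/(kg.K)
Ve = sqrt(2 * 1.22 / (1.22 - 1) * 335.24 * 3493) = 3604 m/s

3604 m/s


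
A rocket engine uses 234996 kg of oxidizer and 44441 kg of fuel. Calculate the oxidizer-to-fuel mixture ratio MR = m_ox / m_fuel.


MR = 234996 / 44441 = 5.29

5.29
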